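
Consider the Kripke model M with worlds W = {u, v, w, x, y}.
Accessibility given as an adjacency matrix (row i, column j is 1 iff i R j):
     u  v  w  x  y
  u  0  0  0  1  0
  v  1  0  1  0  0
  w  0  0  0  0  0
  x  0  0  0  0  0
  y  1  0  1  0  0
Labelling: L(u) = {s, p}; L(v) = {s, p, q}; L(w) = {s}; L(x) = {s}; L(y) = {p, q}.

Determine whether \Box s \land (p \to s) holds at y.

At y: \Box s is true, p \to s is false, so \Box s \land (p \to s) is false.
  At y: \Box s requires s at every successor {u, w}.
    At u: s is true.
    At w: s is true.
  So \Box s is true at y.

No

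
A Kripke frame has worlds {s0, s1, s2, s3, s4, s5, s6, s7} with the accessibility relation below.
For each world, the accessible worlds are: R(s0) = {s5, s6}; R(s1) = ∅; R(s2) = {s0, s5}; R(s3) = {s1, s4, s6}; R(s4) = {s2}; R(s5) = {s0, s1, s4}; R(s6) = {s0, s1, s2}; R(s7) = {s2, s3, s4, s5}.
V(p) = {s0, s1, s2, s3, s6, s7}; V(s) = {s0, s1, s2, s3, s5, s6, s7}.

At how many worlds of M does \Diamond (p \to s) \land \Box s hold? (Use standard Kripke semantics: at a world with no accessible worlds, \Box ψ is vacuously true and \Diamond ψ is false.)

4

Let φ = \Diamond (p \to s) \land \Box s. Evaluate φ at each world:
  s0 (successors {s5, s6}): φ is true.
  s1 (successors ∅): φ is false.
  s2 (successors {s0, s5}): φ is true.
  s3 (successors {s1, s4, s6}): φ is false.
  s4 (successors {s2}): φ is true.
  s5 (successors {s0, s1, s4}): φ is false.
  s6 (successors {s0, s1, s2}): φ is true.
  s7 (successors {s2, s3, s4, s5}): φ is false.
For instance, at s6:
  At s6: \Diamond (p \to s) is true, \Box s is true, so \Diamond (p \to s) \land \Box s is true.
    At s6: \Diamond (p \to s) requires p \to s at some successor in {s0, s1, s2}.
      p \to s holds at s0, so \Diamond (p \to s) is true at s6.
    At s6: \Box s requires s at every successor {s0, s1, s2}.
      At s0: s is true.
      At s1: s is true.
      At s2: s is true.
    So \Box s is true at s6.
Satisfying worlds: {s0, s2, s4, s6}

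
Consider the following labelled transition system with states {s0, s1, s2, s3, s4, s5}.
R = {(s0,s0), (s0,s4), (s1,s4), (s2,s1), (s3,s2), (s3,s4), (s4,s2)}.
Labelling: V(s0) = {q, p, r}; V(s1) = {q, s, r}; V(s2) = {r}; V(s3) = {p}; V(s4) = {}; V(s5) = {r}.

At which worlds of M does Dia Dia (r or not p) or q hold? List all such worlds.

Recall that Dia ψ holds at a world iff ψ holds at some accessible world.
Let φ = Dia Dia (r or not p) or q. Evaluate φ at each world:
  s0 (successors {s0, s4}): φ is true.
  s1 (successors {s4}): φ is true.
  s2 (successors {s1}): φ is true.
  s3 (successors {s2, s4}): φ is true.
  s4 (successors {s2}): φ is true.
  s5 (successors ∅): φ is false.
For instance, at s1:
  At s1: Dia Dia (r or not p) is true, q is true, so Dia Dia (r or not p) or q is true.
    At s1: Dia Dia (r or not p) requires Dia (r or not p) at some successor in {s4}.
      Dia (r or not p) holds at s4, so Dia Dia (r or not p) is true at s1.
Satisfying worlds: {s0, s1, s2, s3, s4}

s0, s1, s2, s3, s4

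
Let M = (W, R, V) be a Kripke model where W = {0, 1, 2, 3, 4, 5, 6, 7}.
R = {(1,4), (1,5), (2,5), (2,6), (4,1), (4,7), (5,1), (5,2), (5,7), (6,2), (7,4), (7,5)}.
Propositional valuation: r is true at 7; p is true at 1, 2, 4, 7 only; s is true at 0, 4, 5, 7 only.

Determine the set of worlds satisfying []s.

Recall that []ψ holds at a world iff ψ holds at every accessible world, and <>ψ holds iff ψ holds at some accessible world.
Let φ = []s. Evaluate φ at each world:
  0 (successors ∅): φ is true.
  1 (successors {4, 5}): φ is true.
  2 (successors {5, 6}): φ is false.
  3 (successors ∅): φ is true.
  4 (successors {1, 7}): φ is false.
  5 (successors {1, 2, 7}): φ is false.
  6 (successors {2}): φ is false.
  7 (successors {4, 5}): φ is true.
For instance, at 6:
  At 6: []s requires s at every successor {2}.
    s fails at 2, so []s is false at 6.
Satisfying worlds: {0, 1, 3, 7}

0, 1, 3, 7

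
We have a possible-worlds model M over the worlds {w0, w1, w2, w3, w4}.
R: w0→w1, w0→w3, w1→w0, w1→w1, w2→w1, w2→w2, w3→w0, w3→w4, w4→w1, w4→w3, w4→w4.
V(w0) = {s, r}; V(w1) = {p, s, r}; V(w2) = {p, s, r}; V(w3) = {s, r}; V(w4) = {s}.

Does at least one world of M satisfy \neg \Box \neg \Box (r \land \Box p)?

Let φ = \neg \Box \neg \Box (r \land \Box p). Evaluate φ at each world:
  w0 (successors {w1, w3}): φ is false.
  w1 (successors {w0, w1}): φ is false.
  w2 (successors {w1, w2}): φ is false.
  w3 (successors {w0, w4}): φ is false.
  w4 (successors {w1, w3, w4}): φ is false.
For instance, at w0:
  At w0: \Box \neg \Box (r \land \Box p) is true, so \neg \Box \neg \Box (r \land \Box p) is false.
    At w0: \Box \neg \Box (r \land \Box p) requires \neg \Box (r \land \Box p) at every successor {w1, w3}.
      At w1: \neg \Box (r \land \Box p) is true.
      At w3: \neg \Box (r \land \Box p) is true.
    So \Box \neg \Box (r \land \Box p) is true at w0.

No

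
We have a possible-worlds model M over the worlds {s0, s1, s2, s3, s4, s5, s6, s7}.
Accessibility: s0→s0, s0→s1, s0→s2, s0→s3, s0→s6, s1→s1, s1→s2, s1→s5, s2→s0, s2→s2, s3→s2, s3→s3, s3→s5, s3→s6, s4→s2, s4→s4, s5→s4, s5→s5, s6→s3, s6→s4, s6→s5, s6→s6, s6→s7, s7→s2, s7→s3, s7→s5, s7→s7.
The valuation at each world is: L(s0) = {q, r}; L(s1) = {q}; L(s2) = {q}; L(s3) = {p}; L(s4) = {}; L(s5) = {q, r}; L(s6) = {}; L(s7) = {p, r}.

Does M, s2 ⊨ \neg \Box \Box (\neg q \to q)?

Yes

Recall that \Box ψ holds at a world iff ψ holds at every accessible world, and \Diamond ψ holds iff ψ holds at some accessible world.
At s2: \Box \Box (\neg q \to q) is false, so \neg \Box \Box (\neg q \to q) is true.
  At s2: \Box \Box (\neg q \to q) requires \Box (\neg q \to q) at every successor {s0, s2}.
    \Box (\neg q \to q) fails at s0, so \Box \Box (\neg q \to q) is false at s2.
      At s0: \Box (\neg q \to q) requires \neg q \to q at every successor {s0, s1, s2, s3, s6}.
        \neg q \to q fails at s3, so \Box (\neg q \to q) is false at s0.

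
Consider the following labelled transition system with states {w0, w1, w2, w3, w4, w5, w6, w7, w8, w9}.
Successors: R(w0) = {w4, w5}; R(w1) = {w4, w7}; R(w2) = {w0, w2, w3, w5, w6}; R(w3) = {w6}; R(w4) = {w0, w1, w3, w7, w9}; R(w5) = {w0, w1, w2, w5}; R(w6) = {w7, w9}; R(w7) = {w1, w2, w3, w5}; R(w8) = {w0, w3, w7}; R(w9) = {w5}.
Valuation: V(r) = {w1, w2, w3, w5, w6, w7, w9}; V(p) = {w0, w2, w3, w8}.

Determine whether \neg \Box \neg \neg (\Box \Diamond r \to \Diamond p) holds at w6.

At w6: \Box \neg \neg (\Box \Diamond r \to \Diamond p) is false, so \neg \Box \neg \neg (\Box \Diamond r \to \Diamond p) is true.
  At w6: \Box \neg \neg (\Box \Diamond r \to \Diamond p) requires \neg \neg (\Box \Diamond r \to \Diamond p) at every successor {w7, w9}.
    \neg \neg (\Box \Diamond r \to \Diamond p) fails at w9, so \Box \neg \neg (\Box \Diamond r \to \Diamond p) is false at w6.
      At w9: \neg (\Box \Diamond r \to \Diamond p) is true, so \neg \neg (\Box \Diamond r \to \Diamond p) is false.

Yes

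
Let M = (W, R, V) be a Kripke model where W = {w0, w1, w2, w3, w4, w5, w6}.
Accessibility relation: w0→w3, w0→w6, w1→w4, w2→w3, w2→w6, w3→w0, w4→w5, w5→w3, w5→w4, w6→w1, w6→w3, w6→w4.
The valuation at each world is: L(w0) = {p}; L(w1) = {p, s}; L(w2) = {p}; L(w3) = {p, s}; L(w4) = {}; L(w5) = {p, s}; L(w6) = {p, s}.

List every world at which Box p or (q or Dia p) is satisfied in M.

Recall that Box ψ holds at a world iff ψ holds at every accessible world, and Dia ψ holds iff ψ holds at some accessible world.
Let φ = Box p or (q or Dia p). Evaluate φ at each world:
  w0 (successors {w3, w6}): φ is true.
  w1 (successors {w4}): φ is false.
  w2 (successors {w3, w6}): φ is true.
  w3 (successors {w0}): φ is true.
  w4 (successors {w5}): φ is true.
  w5 (successors {w3, w4}): φ is true.
  w6 (successors {w1, w3, w4}): φ is true.
For instance, at w5:
  At w5: Box p is false, q or Dia p is true, so Box p or (q or Dia p) is true.
    At w5: Box p requires p at every successor {w3, w4}.
      p fails at w4, so Box p is false at w5.
    At w5: q is false, Dia p is true, so q or Dia p is true.
      At w5: Dia p requires p at some successor in {w3, w4}.
        p holds at w3, so Dia p is true at w5.
Satisfying worlds: {w0, w2, w3, w4, w5, w6}

w0, w2, w3, w4, w5, w6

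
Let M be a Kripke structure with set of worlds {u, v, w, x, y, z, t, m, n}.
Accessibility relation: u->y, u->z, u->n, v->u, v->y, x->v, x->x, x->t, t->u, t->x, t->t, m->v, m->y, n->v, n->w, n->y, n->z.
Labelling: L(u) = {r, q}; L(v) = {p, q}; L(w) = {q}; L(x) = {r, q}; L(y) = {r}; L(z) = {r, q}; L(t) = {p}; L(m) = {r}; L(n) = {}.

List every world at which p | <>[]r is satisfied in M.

Let φ = p | <>[]r. Evaluate φ at each world:
  u (successors {y, z, n}): φ is true.
  v (successors {u, y}): φ is true.
  w (successors ∅): φ is false.
  x (successors {v, x, t}): φ is true.
  y (successors ∅): φ is false.
  z (successors ∅): φ is false.
  t (successors {u, x, t}): φ is true.
  m (successors {v, y}): φ is true.
  n (successors {v, w, y, z}): φ is true.
For instance, at x:
  At x: p is false, <>[]r is true, so p | <>[]r is true.
    At x: <>[]r requires []r at some successor in {v, x, t}.
      []r holds at v, so <>[]r is true at x.
Satisfying worlds: {u, v, x, t, m, n}

u, v, x, t, m, n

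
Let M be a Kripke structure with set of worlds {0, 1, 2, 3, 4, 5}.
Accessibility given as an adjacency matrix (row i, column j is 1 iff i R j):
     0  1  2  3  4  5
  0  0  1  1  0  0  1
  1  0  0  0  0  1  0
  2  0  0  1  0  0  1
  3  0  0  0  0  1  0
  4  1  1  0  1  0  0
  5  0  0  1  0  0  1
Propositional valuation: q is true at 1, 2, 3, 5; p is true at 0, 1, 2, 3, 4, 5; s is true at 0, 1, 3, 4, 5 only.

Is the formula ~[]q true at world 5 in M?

At 5: []q is true, so ~[]q is false.
  At 5: []q requires q at every successor {2, 5}.
    At 2: q is true.
    At 5: q is true.
  So []q is true at 5.

No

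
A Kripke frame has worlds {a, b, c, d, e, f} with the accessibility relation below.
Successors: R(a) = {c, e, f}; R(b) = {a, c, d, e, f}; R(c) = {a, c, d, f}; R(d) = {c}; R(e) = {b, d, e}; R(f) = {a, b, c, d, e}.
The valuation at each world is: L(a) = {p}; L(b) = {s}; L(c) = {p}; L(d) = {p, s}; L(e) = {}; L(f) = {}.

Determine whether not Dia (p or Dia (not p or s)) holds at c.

No

At c: Dia (p or Dia (not p or s)) is true, so not Dia (p or Dia (not p or s)) is false.
  At c: Dia (p or Dia (not p or s)) requires p or Dia (not p or s) at some successor in {a, c, d, f}.
    p or Dia (not p or s) holds at a, so Dia (p or Dia (not p or s)) is true at c.
      At a: p is true, Dia (not p or s) is true, so p or Dia (not p or s) is true.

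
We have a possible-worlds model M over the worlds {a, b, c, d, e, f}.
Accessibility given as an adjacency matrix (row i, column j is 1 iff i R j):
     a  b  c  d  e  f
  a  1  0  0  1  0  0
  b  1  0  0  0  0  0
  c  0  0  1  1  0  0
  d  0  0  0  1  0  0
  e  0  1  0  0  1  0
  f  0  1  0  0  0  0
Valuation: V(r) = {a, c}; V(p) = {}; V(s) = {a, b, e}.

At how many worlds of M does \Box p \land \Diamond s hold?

0

Let φ = \Box p \land \Diamond s. Evaluate φ at each world:
  a (successors {a, d}): φ is false.
  b (successors {a}): φ is false.
  c (successors {c, d}): φ is false.
  d (successors {d}): φ is false.
  e (successors {b, e}): φ is false.
  f (successors {b}): φ is false.
For instance, at a:
  At a: \Box p is false, \Diamond s is true, so \Box p \land \Diamond s is false.
    At a: \Box p requires p at every successor {a, d}.
      p fails at a, so \Box p is false at a.
    At a: \Diamond s requires s at some successor in {a, d}.
      s holds at a, so \Diamond s is true at a.
Satisfying worlds: none.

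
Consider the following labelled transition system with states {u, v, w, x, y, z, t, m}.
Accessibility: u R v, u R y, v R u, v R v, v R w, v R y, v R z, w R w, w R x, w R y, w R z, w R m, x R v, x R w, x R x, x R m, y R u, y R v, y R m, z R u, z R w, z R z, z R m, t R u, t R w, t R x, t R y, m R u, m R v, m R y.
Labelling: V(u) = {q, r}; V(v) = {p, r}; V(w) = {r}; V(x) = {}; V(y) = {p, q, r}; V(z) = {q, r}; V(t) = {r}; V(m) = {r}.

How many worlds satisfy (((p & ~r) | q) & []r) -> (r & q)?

Let φ = (((p & ~r) | q) & []r) -> (r & q). Evaluate φ at each world:
  u (successors {v, y}): φ is true.
  v (successors {u, v, w, y, z}): φ is true.
  w (successors {w, x, y, z, m}): φ is true.
  x (successors {v, w, x, m}): φ is true.
  y (successors {u, v, m}): φ is true.
  z (successors {u, w, z, m}): φ is true.
  t (successors {u, w, x, y}): φ is true.
  m (successors {u, v, y}): φ is true.
For instance, at t:
  At t: ((p & ~r) | q) & []r is false, r & q is false, so (((p & ~r) | q) & []r) -> (r & q) is true.
    At t: (p & ~r) | q is false, []r is false, so ((p & ~r) | q) & []r is false.
      At t: []r requires r at every successor {u, w, x, y}.
        r fails at x, so []r is false at t.
Satisfying worlds: {u, v, w, x, y, z, t, m}

8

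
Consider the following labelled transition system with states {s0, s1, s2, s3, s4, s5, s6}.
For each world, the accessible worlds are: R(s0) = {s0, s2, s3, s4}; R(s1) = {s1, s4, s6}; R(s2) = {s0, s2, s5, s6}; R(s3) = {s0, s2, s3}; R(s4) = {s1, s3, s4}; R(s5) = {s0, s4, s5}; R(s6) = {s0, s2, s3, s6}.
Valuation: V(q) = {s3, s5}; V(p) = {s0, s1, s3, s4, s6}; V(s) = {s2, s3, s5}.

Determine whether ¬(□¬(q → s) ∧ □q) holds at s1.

Yes

Recall that □ψ holds at a world iff ψ holds at every accessible world, and ◇ψ holds iff ψ holds at some accessible world.
At s1: □¬(q → s) ∧ □q is false, so ¬(□¬(q → s) ∧ □q) is true.
  At s1: □¬(q → s) is false, □q is false, so □¬(q → s) ∧ □q is false.
    At s1: □¬(q → s) requires ¬(q → s) at every successor {s1, s4, s6}.
      ¬(q → s) fails at s1, so □¬(q → s) is false at s1.
    At s1: □q requires q at every successor {s1, s4, s6}.
      q fails at s1, so □q is false at s1.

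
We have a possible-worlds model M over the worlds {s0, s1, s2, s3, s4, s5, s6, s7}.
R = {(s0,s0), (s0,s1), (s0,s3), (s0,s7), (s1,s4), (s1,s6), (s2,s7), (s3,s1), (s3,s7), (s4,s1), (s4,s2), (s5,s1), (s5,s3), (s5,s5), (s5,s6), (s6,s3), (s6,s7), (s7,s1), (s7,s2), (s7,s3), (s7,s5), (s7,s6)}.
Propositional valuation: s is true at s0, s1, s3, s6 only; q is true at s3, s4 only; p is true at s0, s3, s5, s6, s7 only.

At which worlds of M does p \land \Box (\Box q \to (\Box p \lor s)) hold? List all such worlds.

s0, s3, s5, s6, s7

Let φ = p \land \Box (\Box q \to (\Box p \lor s)). Evaluate φ at each world:
  s0 (successors {s0, s1, s3, s7}): φ is true.
  s1 (successors {s4, s6}): φ is false.
  s2 (successors {s7}): φ is false.
  s3 (successors {s1, s7}): φ is true.
  s4 (successors {s1, s2}): φ is false.
  s5 (successors {s1, s3, s5, s6}): φ is true.
  s6 (successors {s3, s7}): φ is true.
  s7 (successors {s1, s2, s3, s5, s6}): φ is true.
For instance, at s1:
  At s1: p is false, \Box (\Box q \to (\Box p \lor s)) is true, so p \land \Box (\Box q \to (\Box p \lor s)) is false.
    At s1: \Box (\Box q \to (\Box p \lor s)) requires \Box q \to (\Box p \lor s) at every successor {s4, s6}.
      At s4: \Box q \to (\Box p \lor s) is true.
      At s6: \Box q \to (\Box p \lor s) is true.
    So \Box (\Box q \to (\Box p \lor s)) is true at s1.
Satisfying worlds: {s0, s3, s5, s6, s7}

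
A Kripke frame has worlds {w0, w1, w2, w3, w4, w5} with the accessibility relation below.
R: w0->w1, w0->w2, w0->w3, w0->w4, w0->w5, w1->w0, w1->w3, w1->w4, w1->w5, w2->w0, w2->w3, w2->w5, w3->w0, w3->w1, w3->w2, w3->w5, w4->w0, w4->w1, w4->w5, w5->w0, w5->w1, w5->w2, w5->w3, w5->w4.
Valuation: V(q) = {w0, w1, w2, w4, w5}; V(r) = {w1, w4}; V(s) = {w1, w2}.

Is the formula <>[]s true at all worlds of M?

No

Recall that []ψ holds at a world iff ψ holds at every accessible world, and <>ψ holds iff ψ holds at some accessible world.
Let φ = <>[]s. Evaluate φ at each world:
  w0 (successors {w1, w2, w3, w4, w5}): φ is false.
  w1 (successors {w0, w3, w4, w5}): φ is false.
  w2 (successors {w0, w3, w5}): φ is false.
  w3 (successors {w0, w1, w2, w5}): φ is false.
  w4 (successors {w0, w1, w5}): φ is false.
  w5 (successors {w0, w1, w2, w3, w4}): φ is false.
Detail at w0 (counterexample):
  At w0: <>[]s requires []s at some successor in {w1, w2, w3, w4, w5}.
    At w1: []s is false.
    At w2: []s is false.
    At w3: []s is false.
    At w4: []s is false.
    At w5: []s is false.
  So <>[]s is false at w0.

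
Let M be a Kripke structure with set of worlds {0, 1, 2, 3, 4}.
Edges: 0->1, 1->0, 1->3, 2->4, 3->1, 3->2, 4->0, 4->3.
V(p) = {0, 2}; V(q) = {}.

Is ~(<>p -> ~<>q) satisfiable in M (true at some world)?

No

Let φ = ~(<>p -> ~<>q). Evaluate φ at each world:
  0 (successors {1}): φ is false.
  1 (successors {0, 3}): φ is false.
  2 (successors {4}): φ is false.
  3 (successors {1, 2}): φ is false.
  4 (successors {0, 3}): φ is false.
For instance, at 0:
  At 0: <>p -> ~<>q is true, so ~(<>p -> ~<>q) is false.
    At 0: <>p is false, ~<>q is true, so <>p -> ~<>q is true.
      At 0: <>p requires p at some successor in {1}.
        At 1: p is false.
      So <>p is false at 0.
      At 0: <>q is false, so ~<>q is true.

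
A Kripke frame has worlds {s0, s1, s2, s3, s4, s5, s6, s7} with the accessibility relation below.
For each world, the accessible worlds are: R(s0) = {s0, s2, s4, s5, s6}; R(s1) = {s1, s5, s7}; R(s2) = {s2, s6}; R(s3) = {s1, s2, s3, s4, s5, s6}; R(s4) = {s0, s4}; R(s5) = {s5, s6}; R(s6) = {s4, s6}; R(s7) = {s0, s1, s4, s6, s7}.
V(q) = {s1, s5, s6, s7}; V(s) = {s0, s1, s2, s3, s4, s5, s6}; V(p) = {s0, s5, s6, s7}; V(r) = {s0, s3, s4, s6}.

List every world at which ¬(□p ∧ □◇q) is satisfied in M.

Let φ = ¬(□p ∧ □◇q). Evaluate φ at each world:
  s0 (successors {s0, s2, s4, s5, s6}): φ is true.
  s1 (successors {s1, s5, s7}): φ is true.
  s2 (successors {s2, s6}): φ is true.
  s3 (successors {s1, s2, s3, s4, s5, s6}): φ is true.
  s4 (successors {s0, s4}): φ is true.
  s5 (successors {s5, s6}): φ is false.
  s6 (successors {s4, s6}): φ is true.
  s7 (successors {s0, s1, s4, s6, s7}): φ is true.
For instance, at s3:
  At s3: □p ∧ □◇q is false, so ¬(□p ∧ □◇q) is true.
    At s3: □p is false, □◇q is false, so □p ∧ □◇q is false.
      At s3: □p requires p at every successor {s1, s2, s3, s4, s5, s6}.
        p fails at s1, so □p is false at s3.
      At s3: □◇q requires ◇q at every successor {s1, s2, s3, s4, s5, s6}.
        ◇q fails at s4, so □◇q is false at s3.
Satisfying worlds: {s0, s1, s2, s3, s4, s6, s7}

s0, s1, s2, s3, s4, s6, s7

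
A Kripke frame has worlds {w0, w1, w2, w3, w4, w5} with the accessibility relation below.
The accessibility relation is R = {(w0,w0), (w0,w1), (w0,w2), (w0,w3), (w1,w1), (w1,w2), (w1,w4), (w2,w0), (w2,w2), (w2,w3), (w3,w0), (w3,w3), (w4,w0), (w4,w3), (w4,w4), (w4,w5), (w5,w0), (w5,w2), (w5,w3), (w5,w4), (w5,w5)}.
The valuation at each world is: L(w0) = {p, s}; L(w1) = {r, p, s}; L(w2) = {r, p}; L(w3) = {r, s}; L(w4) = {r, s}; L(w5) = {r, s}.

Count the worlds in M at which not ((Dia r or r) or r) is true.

Let φ = not ((Dia r or r) or r). Evaluate φ at each world:
  w0 (successors {w0, w1, w2, w3}): φ is false.
  w1 (successors {w1, w2, w4}): φ is false.
  w2 (successors {w0, w2, w3}): φ is false.
  w3 (successors {w0, w3}): φ is false.
  w4 (successors {w0, w3, w4, w5}): φ is false.
  w5 (successors {w0, w2, w3, w4, w5}): φ is false.
For instance, at w3:
  At w3: (Dia r or r) or r is true, so not ((Dia r or r) or r) is false.
    At w3: Dia r or r is true, r is true, so (Dia r or r) or r is true.
      At w3: Dia r is true, r is true, so Dia r or r is true.
Satisfying worlds: none.

0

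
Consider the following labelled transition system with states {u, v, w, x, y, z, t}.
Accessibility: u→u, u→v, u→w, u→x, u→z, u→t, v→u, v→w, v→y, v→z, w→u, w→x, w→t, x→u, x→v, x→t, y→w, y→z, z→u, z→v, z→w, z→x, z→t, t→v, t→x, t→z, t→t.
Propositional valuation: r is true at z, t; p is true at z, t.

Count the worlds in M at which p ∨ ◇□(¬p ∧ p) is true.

2

Let φ = p ∨ ◇□(¬p ∧ p). Evaluate φ at each world:
  u (successors {u, v, w, x, z, t}): φ is false.
  v (successors {u, w, y, z}): φ is false.
  w (successors {u, x, t}): φ is false.
  x (successors {u, v, t}): φ is false.
  y (successors {w, z}): φ is false.
  z (successors {u, v, w, x, t}): φ is true.
  t (successors {v, x, z, t}): φ is true.
For instance, at z:
  At z: p is true, ◇□(¬p ∧ p) is false, so p ∨ ◇□(¬p ∧ p) is true.
    At z: ◇□(¬p ∧ p) requires □(¬p ∧ p) at some successor in {u, v, w, x, t}.
      At u: □(¬p ∧ p) is false.
      At v: □(¬p ∧ p) is false.
      At w: □(¬p ∧ p) is false.
      At x: □(¬p ∧ p) is false.
      At t: □(¬p ∧ p) is false.
    So ◇□(¬p ∧ p) is false at z.
Satisfying worlds: {z, t}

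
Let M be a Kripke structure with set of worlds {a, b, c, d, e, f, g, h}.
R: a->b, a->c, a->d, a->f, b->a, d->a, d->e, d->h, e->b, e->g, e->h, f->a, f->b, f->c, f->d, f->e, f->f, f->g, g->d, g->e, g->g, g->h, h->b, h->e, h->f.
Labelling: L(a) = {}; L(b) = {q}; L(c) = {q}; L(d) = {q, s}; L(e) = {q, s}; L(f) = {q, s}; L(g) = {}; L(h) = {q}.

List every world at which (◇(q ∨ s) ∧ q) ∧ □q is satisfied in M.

h

Let φ = (◇(q ∨ s) ∧ q) ∧ □q. Evaluate φ at each world:
  a (successors {b, c, d, f}): φ is false.
  b (successors {a}): φ is false.
  c (successors ∅): φ is false.
  d (successors {a, e, h}): φ is false.
  e (successors {b, g, h}): φ is false.
  f (successors {a, b, c, d, e, f, g}): φ is false.
  g (successors {d, e, g, h}): φ is false.
  h (successors {b, e, f}): φ is true.
For instance, at e:
  At e: ◇(q ∨ s) ∧ q is true, □q is false, so (◇(q ∨ s) ∧ q) ∧ □q is false.
    At e: ◇(q ∨ s) is true, q is true, so ◇(q ∨ s) ∧ q is true.
      At e: ◇(q ∨ s) requires q ∨ s at some successor in {b, g, h}.
        q ∨ s holds at b, so ◇(q ∨ s) is true at e.
    At e: □q requires q at every successor {b, g, h}.
      q fails at g, so □q is false at e.
Satisfying worlds: {h}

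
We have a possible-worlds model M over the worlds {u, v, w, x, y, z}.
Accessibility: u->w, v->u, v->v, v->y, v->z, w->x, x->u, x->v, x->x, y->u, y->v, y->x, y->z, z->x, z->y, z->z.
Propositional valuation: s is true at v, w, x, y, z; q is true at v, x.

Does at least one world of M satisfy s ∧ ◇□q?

Let φ = s ∧ ◇□q. Evaluate φ at each world:
  u (successors {w}): φ is false.
  v (successors {u, v, y, z}): φ is false.
  w (successors {x}): φ is false.
  x (successors {u, v, x}): φ is false.
  y (successors {u, v, x, z}): φ is false.
  z (successors {x, y, z}): φ is false.
For instance, at u:
  At u: s is false, ◇□q is true, so s ∧ ◇□q is false.
    At u: ◇□q requires □q at some successor in {w}.
      □q holds at w, so ◇□q is true at u.

No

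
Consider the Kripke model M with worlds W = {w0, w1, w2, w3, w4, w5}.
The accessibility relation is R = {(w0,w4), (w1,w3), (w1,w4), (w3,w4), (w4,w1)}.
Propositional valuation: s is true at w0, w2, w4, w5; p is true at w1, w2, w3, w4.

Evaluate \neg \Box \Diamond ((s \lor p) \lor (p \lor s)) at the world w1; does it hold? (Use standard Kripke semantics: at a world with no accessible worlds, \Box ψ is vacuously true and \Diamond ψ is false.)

Recall that \Box ψ holds at a world iff ψ holds at every accessible world, and \Diamond ψ holds iff ψ holds at some accessible world.
At w1: \Box \Diamond ((s \lor p) \lor (p \lor s)) is true, so \neg \Box \Diamond ((s \lor p) \lor (p \lor s)) is false.
  At w1: \Box \Diamond ((s \lor p) \lor (p \lor s)) requires \Diamond ((s \lor p) \lor (p \lor s)) at every successor {w3, w4}.
      At w3: \Diamond ((s \lor p) \lor (p \lor s)) requires (s \lor p) \lor (p \lor s) at some successor in {w4}.
        (s \lor p) \lor (p \lor s) holds at w4, so \Diamond ((s \lor p) \lor (p \lor s)) is true at w3.
      At w4: \Diamond ((s \lor p) \lor (p \lor s)) requires (s \lor p) \lor (p \lor s) at some successor in {w1}.
        (s \lor p) \lor (p \lor s) holds at w1, so \Diamond ((s \lor p) \lor (p \lor s)) is true at w4.
  So \Box \Diamond ((s \lor p) \lor (p \lor s)) is true at w1.

No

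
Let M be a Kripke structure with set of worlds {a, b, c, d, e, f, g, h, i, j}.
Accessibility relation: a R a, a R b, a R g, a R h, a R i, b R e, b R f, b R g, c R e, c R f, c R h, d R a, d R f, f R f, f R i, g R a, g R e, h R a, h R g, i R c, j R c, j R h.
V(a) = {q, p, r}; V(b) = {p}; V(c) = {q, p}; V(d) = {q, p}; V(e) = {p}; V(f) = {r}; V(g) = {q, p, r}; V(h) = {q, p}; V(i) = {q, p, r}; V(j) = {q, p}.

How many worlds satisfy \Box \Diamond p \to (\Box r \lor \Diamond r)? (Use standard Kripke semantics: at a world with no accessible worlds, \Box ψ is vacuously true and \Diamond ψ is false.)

8

Let φ = \Box \Diamond p \to (\Box r \lor \Diamond r). Evaluate φ at each world:
  a (successors {a, b, g, h, i}): φ is true.
  b (successors {e, f, g}): φ is true.
  c (successors {e, f, h}): φ is true.
  d (successors {a, f}): φ is true.
  e (successors ∅): φ is true.
  f (successors {f, i}): φ is true.
  g (successors {a, e}): φ is true.
  h (successors {a, g}): φ is true.
  i (successors {c}): φ is false.
  j (successors {c, h}): φ is false.
For instance, at i:
  At i: \Box \Diamond p is true, \Box r \lor \Diamond r is false, so \Box \Diamond p \to (\Box r \lor \Diamond r) is false.
    At i: \Box \Diamond p requires \Diamond p at every successor {c}.
      At c: \Diamond p is true.
    So \Box \Diamond p is true at i.
    At i: \Box r is false, \Diamond r is false, so \Box r \lor \Diamond r is false.
      At i: \Box r requires r at every successor {c}.
        r fails at c, so \Box r is false at i.
      At i: \Diamond r requires r at some successor in {c}.
        At c: r is false.
      So \Diamond r is false at i.
Satisfying worlds: {a, b, c, d, e, f, g, h}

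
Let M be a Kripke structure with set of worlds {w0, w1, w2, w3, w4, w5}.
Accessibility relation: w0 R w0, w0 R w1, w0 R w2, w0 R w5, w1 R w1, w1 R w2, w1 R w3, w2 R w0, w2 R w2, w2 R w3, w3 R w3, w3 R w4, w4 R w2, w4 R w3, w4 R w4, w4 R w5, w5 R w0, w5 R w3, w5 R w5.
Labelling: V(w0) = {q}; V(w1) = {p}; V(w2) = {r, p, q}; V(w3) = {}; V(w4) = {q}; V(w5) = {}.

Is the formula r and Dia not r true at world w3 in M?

No

Recall that Dia ψ holds at a world iff ψ holds at some accessible world.
At w3: r is false, Dia not r is true, so r and Dia not r is false.
  At w3: Dia not r requires not r at some successor in {w3, w4}.
    not r holds at w3, so Dia not r is true at w3.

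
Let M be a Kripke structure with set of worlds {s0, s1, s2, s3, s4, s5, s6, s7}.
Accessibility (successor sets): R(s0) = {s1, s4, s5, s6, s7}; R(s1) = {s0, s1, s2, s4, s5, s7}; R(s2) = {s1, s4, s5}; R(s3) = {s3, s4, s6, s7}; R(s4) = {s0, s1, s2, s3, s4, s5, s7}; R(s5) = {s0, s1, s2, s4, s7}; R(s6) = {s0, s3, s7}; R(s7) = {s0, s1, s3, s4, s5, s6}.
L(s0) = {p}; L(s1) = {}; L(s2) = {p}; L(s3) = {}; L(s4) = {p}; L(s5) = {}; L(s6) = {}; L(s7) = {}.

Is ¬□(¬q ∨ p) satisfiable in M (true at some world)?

Recall that □ψ holds at a world iff ψ holds at every accessible world, and ◇ψ holds iff ψ holds at some accessible world.
Let φ = ¬□(¬q ∨ p). Evaluate φ at each world:
  s0 (successors {s1, s4, s5, s6, s7}): φ is false.
  s1 (successors {s0, s1, s2, s4, s5, s7}): φ is false.
  s2 (successors {s1, s4, s5}): φ is false.
  s3 (successors {s3, s4, s6, s7}): φ is false.
  s4 (successors {s0, s1, s2, s3, s4, s5, s7}): φ is false.
  s5 (successors {s0, s1, s2, s4, s7}): φ is false.
  s6 (successors {s0, s3, s7}): φ is false.
  s7 (successors {s0, s1, s3, s4, s5, s6}): φ is false.
For instance, at s7:
  At s7: □(¬q ∨ p) is true, so ¬□(¬q ∨ p) is false.
    At s7: □(¬q ∨ p) requires ¬q ∨ p at every successor {s0, s1, s3, s4, s5, s6}.
      At s0: ¬q ∨ p is true.
      At s1: ¬q ∨ p is true.
      At s3: ¬q ∨ p is true.
      At s4: ¬q ∨ p is true.
      At s5: ¬q ∨ p is true.
      At s6: ¬q ∨ p is true.
    So □(¬q ∨ p) is true at s7.

No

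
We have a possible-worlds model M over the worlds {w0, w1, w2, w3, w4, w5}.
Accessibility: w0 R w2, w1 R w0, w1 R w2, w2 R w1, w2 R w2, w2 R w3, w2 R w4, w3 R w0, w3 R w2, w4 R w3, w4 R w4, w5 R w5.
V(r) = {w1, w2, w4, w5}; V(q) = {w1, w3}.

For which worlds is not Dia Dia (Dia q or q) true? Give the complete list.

w5

Let φ = not Dia Dia (Dia q or q). Evaluate φ at each world:
  w0 (successors {w2}): φ is false.
  w1 (successors {w0, w2}): φ is false.
  w2 (successors {w1, w2, w3, w4}): φ is false.
  w3 (successors {w0, w2}): φ is false.
  w4 (successors {w3, w4}): φ is false.
  w5 (successors {w5}): φ is true.
For instance, at w2:
  At w2: Dia Dia (Dia q or q) is true, so not Dia Dia (Dia q or q) is false.
    At w2: Dia Dia (Dia q or q) requires Dia (Dia q or q) at some successor in {w1, w2, w3, w4}.
      Dia (Dia q or q) holds at w1, so Dia Dia (Dia q or q) is true at w2.
Satisfying worlds: {w5}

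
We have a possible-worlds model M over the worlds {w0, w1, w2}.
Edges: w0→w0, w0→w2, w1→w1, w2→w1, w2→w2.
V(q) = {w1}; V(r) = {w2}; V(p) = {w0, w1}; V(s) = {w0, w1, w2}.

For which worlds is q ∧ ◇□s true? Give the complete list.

w1

Let φ = q ∧ ◇□s. Evaluate φ at each world:
  w0 (successors {w0, w2}): φ is false.
  w1 (successors {w1}): φ is true.
  w2 (successors {w1, w2}): φ is false.
For instance, at w2:
  At w2: q is false, ◇□s is true, so q ∧ ◇□s is false.
    At w2: ◇□s requires □s at some successor in {w1, w2}.
      □s holds at w1, so ◇□s is true at w2.
Satisfying worlds: {w1}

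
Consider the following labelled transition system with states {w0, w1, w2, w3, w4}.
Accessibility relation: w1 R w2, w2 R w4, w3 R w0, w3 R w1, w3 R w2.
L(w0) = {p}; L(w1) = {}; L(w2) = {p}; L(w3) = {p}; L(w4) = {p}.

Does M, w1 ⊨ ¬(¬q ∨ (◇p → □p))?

No

At w1: ¬q ∨ (◇p → □p) is true, so ¬(¬q ∨ (◇p → □p)) is false.
  At w1: ¬q is true, ◇p → □p is true, so ¬q ∨ (◇p → □p) is true.
    At w1: ◇p is true, □p is true, so ◇p → □p is true.
      At w1: ◇p requires p at some successor in {w2}.
        p holds at w2, so ◇p is true at w1.
      At w1: □p requires p at every successor {w2}.
        At w2: p is true.
      So □p is true at w1.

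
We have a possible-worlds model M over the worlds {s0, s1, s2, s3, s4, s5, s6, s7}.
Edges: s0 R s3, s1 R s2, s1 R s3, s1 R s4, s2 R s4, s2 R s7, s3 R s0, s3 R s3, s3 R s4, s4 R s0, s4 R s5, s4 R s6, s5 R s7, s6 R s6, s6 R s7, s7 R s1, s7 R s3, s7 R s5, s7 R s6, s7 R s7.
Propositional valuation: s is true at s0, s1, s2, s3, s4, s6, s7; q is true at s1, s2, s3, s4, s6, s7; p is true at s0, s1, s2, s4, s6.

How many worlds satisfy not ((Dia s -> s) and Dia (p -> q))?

1

Let φ = not ((Dia s -> s) and Dia (p -> q)). Evaluate φ at each world:
  s0 (successors {s3}): φ is false.
  s1 (successors {s2, s3, s4}): φ is false.
  s2 (successors {s4, s7}): φ is false.
  s3 (successors {s0, s3, s4}): φ is false.
  s4 (successors {s0, s5, s6}): φ is false.
  s5 (successors {s7}): φ is true.
  s6 (successors {s6, s7}): φ is false.
  s7 (successors {s1, s3, s5, s6, s7}): φ is false.
For instance, at s4:
  At s4: (Dia s -> s) and Dia (p -> q) is true, so not ((Dia s -> s) and Dia (p -> q)) is false.
    At s4: Dia s -> s is true, Dia (p -> q) is true, so (Dia s -> s) and Dia (p -> q) is true.
      At s4: Dia s is true, s is true, so Dia s -> s is true.
      At s4: Dia (p -> q) requires p -> q at some successor in {s0, s5, s6}.
        p -> q holds at s5, so Dia (p -> q) is true at s4.
Satisfying worlds: {s5}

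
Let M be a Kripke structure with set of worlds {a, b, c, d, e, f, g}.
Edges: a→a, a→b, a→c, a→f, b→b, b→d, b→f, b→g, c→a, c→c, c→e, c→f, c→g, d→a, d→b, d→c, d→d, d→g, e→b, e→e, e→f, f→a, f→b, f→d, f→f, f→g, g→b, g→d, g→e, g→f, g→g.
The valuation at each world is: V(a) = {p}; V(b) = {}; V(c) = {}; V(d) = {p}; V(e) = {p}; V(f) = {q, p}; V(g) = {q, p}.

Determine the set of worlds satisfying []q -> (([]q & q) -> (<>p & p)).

a, b, c, d, e, f, g

Recall that []ψ holds at a world iff ψ holds at every accessible world, and <>ψ holds iff ψ holds at some accessible world.
Let φ = []q -> (([]q & q) -> (<>p & p)). Evaluate φ at each world:
  a (successors {a, b, c, f}): φ is true.
  b (successors {b, d, f, g}): φ is true.
  c (successors {a, c, e, f, g}): φ is true.
  d (successors {a, b, c, d, g}): φ is true.
  e (successors {b, e, f}): φ is true.
  f (successors {a, b, d, f, g}): φ is true.
  g (successors {b, d, e, f, g}): φ is true.
For instance, at f:
  At f: []q is false, ([]q & q) -> (<>p & p) is true, so []q -> (([]q & q) -> (<>p & p)) is true.
    At f: []q requires q at every successor {a, b, d, f, g}.
      q fails at a, so []q is false at f.
    At f: []q & q is false, <>p & p is true, so ([]q & q) -> (<>p & p) is true.
      At f: []q is false, q is true, so []q & q is false.
      At f: <>p is true, p is true, so <>p & p is true.
Satisfying worlds: {a, b, c, d, e, f, g}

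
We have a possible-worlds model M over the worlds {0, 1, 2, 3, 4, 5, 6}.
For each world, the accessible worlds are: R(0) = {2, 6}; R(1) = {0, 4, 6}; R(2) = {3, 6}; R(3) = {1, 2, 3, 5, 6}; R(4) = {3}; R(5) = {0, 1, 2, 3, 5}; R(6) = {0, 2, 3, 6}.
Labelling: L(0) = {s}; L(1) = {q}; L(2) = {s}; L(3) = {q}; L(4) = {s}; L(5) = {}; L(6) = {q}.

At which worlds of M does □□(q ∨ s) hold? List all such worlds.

0, 1

Recall that □ψ holds at a world iff ψ holds at every accessible world, and ◇ψ holds iff ψ holds at some accessible world.
Let φ = □□(q ∨ s). Evaluate φ at each world:
  0 (successors {2, 6}): φ is true.
  1 (successors {0, 4, 6}): φ is true.
  2 (successors {3, 6}): φ is false.
  3 (successors {1, 2, 3, 5, 6}): φ is false.
  4 (successors {3}): φ is false.
  5 (successors {0, 1, 2, 3, 5}): φ is false.
  6 (successors {0, 2, 3, 6}): φ is false.
For instance, at 6:
  At 6: □□(q ∨ s) requires □(q ∨ s) at every successor {0, 2, 3, 6}.
    □(q ∨ s) fails at 3, so □□(q ∨ s) is false at 6.
      At 3: □(q ∨ s) requires q ∨ s at every successor {1, 2, 3, 5, 6}.
        q ∨ s fails at 5, so □(q ∨ s) is false at 3.
Satisfying worlds: {0, 1}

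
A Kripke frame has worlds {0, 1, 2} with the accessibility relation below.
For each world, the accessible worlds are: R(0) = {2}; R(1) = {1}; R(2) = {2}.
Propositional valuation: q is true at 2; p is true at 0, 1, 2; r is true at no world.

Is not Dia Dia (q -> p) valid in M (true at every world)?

No

Let φ = not Dia Dia (q -> p). Evaluate φ at each world:
  0 (successors {2}): φ is false.
  1 (successors {1}): φ is false.
  2 (successors {2}): φ is false.
Detail at 0 (counterexample):
  At 0: Dia Dia (q -> p) is true, so not Dia Dia (q -> p) is false.
    At 0: Dia Dia (q -> p) requires Dia (q -> p) at some successor in {2}.
      Dia (q -> p) holds at 2, so Dia Dia (q -> p) is true at 0.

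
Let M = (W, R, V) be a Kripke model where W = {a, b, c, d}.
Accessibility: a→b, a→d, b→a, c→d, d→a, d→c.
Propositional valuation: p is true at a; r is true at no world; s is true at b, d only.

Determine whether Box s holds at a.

At a: Box s requires s at every successor {b, d}.
  At b: s is true.
  At d: s is true.
So Box s is true at a.

Yes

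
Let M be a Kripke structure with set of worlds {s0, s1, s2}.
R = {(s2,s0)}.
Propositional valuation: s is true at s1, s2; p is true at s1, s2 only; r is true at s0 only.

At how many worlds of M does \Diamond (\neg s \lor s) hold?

1

Let φ = \Diamond (\neg s \lor s). Evaluate φ at each world:
  s0 (successors ∅): φ is false.
  s1 (successors ∅): φ is false.
  s2 (successors {s0}): φ is true.
For instance, at s2:
  At s2: \Diamond (\neg s \lor s) requires \neg s \lor s at some successor in {s0}.
    \neg s \lor s holds at s0, so \Diamond (\neg s \lor s) is true at s2.
Satisfying worlds: {s2}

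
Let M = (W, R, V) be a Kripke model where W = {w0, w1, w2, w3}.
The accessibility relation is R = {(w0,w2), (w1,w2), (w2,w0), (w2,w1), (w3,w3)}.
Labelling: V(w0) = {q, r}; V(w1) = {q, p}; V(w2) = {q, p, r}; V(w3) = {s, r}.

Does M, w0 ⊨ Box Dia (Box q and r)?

At w0: Box Dia (Box q and r) requires Dia (Box q and r) at every successor {w2}.
    At w2: Dia (Box q and r) requires Box q and r at some successor in {w0, w1}.
      Box q and r holds at w0, so Dia (Box q and r) is true at w2.
So Box Dia (Box q and r) is true at w0.

Yes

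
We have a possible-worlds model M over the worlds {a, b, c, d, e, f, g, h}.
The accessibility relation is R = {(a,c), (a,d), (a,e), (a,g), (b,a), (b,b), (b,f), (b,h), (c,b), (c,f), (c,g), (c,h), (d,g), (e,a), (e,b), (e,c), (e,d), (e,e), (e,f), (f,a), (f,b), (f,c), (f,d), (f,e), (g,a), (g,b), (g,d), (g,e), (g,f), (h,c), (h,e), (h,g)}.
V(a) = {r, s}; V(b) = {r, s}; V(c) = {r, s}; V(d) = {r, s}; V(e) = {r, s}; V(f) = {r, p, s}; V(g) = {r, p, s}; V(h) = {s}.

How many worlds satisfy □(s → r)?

6

Let φ = □(s → r). Evaluate φ at each world:
  a (successors {c, d, e, g}): φ is true.
  b (successors {a, b, f, h}): φ is false.
  c (successors {b, f, g, h}): φ is false.
  d (successors {g}): φ is true.
  e (successors {a, b, c, d, e, f}): φ is true.
  f (successors {a, b, c, d, e}): φ is true.
  g (successors {a, b, d, e, f}): φ is true.
  h (successors {c, e, g}): φ is true.
For instance, at d:
  At d: □(s → r) requires s → r at every successor {g}.
    At g: s → r is true.
  So □(s → r) is true at d.
Satisfying worlds: {a, d, e, f, g, h}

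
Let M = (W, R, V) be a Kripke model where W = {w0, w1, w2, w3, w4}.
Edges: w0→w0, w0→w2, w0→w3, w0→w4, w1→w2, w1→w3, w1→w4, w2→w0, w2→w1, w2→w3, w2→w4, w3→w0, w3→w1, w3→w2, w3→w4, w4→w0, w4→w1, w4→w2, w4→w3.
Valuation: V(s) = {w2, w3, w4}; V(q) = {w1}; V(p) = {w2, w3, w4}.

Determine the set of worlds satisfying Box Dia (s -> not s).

w0, w1

Let φ = Box Dia (s -> not s). Evaluate φ at each world:
  w0 (successors {w0, w2, w3, w4}): φ is true.
  w1 (successors {w2, w3, w4}): φ is true.
  w2 (successors {w0, w1, w3, w4}): φ is false.
  w3 (successors {w0, w1, w2, w4}): φ is false.
  w4 (successors {w0, w1, w2, w3}): φ is false.
For instance, at w4:
  At w4: Box Dia (s -> not s) requires Dia (s -> not s) at every successor {w0, w1, w2, w3}.
    Dia (s -> not s) fails at w1, so Box Dia (s -> not s) is false at w4.
      At w1: Dia (s -> not s) requires s -> not s at some successor in {w2, w3, w4}.
        At w2: s -> not s is false.
        At w3: s -> not s is false.
        At w4: s -> not s is false.
      So Dia (s -> not s) is false at w1.
Satisfying worlds: {w0, w1}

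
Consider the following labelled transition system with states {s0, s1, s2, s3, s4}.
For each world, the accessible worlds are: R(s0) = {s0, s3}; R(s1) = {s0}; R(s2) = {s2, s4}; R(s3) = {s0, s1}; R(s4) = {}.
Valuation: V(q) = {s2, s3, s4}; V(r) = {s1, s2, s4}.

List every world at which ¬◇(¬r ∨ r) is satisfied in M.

s4

Let φ = ¬◇(¬r ∨ r). Evaluate φ at each world:
  s0 (successors {s0, s3}): φ is false.
  s1 (successors {s0}): φ is false.
  s2 (successors {s2, s4}): φ is false.
  s3 (successors {s0, s1}): φ is false.
  s4 (successors ∅): φ is true.
For instance, at s0:
  At s0: ◇(¬r ∨ r) is true, so ¬◇(¬r ∨ r) is false.
    At s0: ◇(¬r ∨ r) requires ¬r ∨ r at some successor in {s0, s3}.
      ¬r ∨ r holds at s0, so ◇(¬r ∨ r) is true at s0.
Satisfying worlds: {s4}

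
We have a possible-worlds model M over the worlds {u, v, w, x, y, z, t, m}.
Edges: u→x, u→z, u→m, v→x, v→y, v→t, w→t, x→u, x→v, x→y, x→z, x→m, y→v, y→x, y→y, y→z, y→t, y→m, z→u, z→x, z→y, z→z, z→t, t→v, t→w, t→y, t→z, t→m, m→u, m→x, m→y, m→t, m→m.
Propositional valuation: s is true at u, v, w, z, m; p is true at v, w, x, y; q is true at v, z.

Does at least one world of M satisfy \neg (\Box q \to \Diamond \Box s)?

No

Recall that \Box ψ holds at a world iff ψ holds at every accessible world, and \Diamond ψ holds iff ψ holds at some accessible world.
Let φ = \neg (\Box q \to \Diamond \Box s). Evaluate φ at each world:
  u (successors {x, z, m}): φ is false.
  v (successors {x, y, t}): φ is false.
  w (successors {t}): φ is false.
  x (successors {u, v, y, z, m}): φ is false.
  y (successors {v, x, y, z, t, m}): φ is false.
  z (successors {u, x, y, z, t}): φ is false.
  t (successors {v, w, y, z, m}): φ is false.
  m (successors {u, x, y, t, m}): φ is false.
For instance, at x:
  At x: \Box q \to \Diamond \Box s is true, so \neg (\Box q \to \Diamond \Box s) is false.
    At x: \Box q is false, \Diamond \Box s is false, so \Box q \to \Diamond \Box s is true.
      At x: \Box q requires q at every successor {u, v, y, z, m}.
        q fails at u, so \Box q is false at x.
      At x: \Diamond \Box s requires \Box s at some successor in {u, v, y, z, m}.
        At u: \Box s is false.
        At v: \Box s is false.
        At y: \Box s is false.
        At z: \Box s is false.
        At m: \Box s is false.
      So \Diamond \Box s is false at x.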